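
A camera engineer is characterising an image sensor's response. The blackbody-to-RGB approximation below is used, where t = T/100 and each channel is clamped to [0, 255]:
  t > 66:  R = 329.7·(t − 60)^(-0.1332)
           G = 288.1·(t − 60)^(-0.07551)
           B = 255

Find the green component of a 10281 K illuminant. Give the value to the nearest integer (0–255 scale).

t = 10281/100 = 102.81; the t > 66 branch applies.
G = 288.1·(102.81 − 60)^(-0.07551) = 288.1·42.81^(-0.07551) = 288.1·0.75301 = 216.943.
Rounded: 217.

217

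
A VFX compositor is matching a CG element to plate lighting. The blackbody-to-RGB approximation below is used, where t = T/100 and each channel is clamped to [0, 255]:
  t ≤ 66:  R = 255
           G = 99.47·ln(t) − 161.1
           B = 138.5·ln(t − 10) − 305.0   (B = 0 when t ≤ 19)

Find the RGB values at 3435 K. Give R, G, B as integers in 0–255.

R=255, G=191, B=137

t = 3435/100 = 34.35; the t ≤ 66 branch applies.
R = 255 by definition for t ≤ 66.
G = 99.47·ln 34.35 − 161.1 = 99.47·3.5366 − 161.1 = 190.686.
B = 138.5·ln(34.35 − 10) − 305.0 = 138.5·ln 24.35 − 305.0 = 138.5·3.1925 − 305.0 = 137.166.
Rounded: (255, 191, 137).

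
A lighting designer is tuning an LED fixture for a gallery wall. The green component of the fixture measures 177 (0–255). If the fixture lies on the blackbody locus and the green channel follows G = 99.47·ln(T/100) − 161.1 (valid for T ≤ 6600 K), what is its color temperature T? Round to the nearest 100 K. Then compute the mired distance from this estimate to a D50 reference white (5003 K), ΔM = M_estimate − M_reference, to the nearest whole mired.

ln t = (177 + 161.1) / 99.47 = 3.3990.
t = e^3.3990 = 29.935.
T = 100·t = 2993 K → 3000 K to the nearest 100 K.
M_estimate = 10⁶/3000 = 333.33; M_reference = 10⁶/5003 = 199.88.
ΔM = 333.33 − 199.88 = 133.45 → +133 mireds.

+133 mireds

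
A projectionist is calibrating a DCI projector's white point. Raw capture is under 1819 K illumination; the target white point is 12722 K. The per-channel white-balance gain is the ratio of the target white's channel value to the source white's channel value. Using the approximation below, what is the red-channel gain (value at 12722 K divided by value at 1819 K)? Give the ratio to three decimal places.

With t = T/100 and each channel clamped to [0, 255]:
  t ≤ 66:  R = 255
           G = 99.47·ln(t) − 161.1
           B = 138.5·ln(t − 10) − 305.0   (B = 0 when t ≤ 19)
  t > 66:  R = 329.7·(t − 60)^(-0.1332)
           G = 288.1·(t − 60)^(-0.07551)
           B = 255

At 1819 K (t = 18.19):
  R = 255 by definition for t ≤ 66.
At 12722 K (t = 127.22):
  R = 329.7·(127.22 − 60)^(-0.1332) = 329.7·67.22^(-0.1332) = 329.7·0.57092 = 188.233.
Gain = 188.233 / 255.000 = 0.7382 → 0.738.

0.738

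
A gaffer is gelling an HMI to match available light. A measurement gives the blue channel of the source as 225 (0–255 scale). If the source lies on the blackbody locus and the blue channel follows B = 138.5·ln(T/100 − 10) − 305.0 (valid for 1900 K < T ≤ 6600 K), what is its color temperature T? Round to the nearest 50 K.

ln(t − 10) = (225 + 305.0) / 138.5 = 3.8267.
t − 10 = e^3.8267 = 45.911, so t = 55.911.
T = 100·t = 5591 K → 5600 K to the nearest 50 K.

5600 K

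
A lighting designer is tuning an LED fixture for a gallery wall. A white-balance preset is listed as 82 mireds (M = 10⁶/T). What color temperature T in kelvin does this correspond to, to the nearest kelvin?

T = 10⁶ / 82 = 12195.12 K → 12195 K.

12195 K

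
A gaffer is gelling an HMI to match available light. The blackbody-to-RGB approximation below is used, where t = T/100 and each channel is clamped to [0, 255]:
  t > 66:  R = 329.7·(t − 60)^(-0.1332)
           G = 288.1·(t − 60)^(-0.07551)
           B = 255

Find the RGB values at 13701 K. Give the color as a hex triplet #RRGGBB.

#B9D0FF

t = 13701/100 = 137.01; the t > 66 branch applies.
R = 329.7·(137.01 − 60)^(-0.1332) = 329.7·77.01^(-0.1332) = 329.7·0.56068 = 184.855.
G = 288.1·(137.01 − 60)^(-0.07551) = 288.1·77.01^(-0.07551) = 288.1·0.72036 = 207.534.
B = 255 by definition for t > 66.
Rounded: (185, 208, 255).
In hex: #B9D0FF.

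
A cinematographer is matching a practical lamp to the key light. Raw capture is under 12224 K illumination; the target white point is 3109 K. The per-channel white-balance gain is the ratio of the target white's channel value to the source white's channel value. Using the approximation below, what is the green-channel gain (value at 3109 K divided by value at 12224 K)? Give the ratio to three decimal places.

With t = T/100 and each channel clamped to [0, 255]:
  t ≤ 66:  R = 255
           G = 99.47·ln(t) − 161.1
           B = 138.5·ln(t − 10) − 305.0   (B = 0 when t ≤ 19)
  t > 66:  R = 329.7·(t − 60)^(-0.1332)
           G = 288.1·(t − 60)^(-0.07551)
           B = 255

0.857

At 12224 K (t = 122.24):
  G = 288.1·(122.24 − 60)^(-0.07551) = 288.1·62.24^(-0.07551) = 288.1·0.73203 = 210.898.
At 3109 K (t = 31.09):
  G = 99.47·ln 31.09 − 161.1 = 99.47·3.4369 − 161.1 = 180.767.
Gain = 180.767 / 210.898 = 0.8571 → 0.857.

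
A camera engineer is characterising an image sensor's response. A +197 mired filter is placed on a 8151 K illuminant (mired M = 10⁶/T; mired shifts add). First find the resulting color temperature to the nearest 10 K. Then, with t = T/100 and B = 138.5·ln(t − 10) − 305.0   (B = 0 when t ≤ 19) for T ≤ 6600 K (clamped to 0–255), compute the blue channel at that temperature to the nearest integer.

119

M_in = 10⁶/8151 = 122.68; M_out = 122.68 + (+197) = 319.68.
T_out = 10⁶/319.68 = 3128.1 K → 3130 K; t = 31.3.
B = 138.5·ln(31.3 − 10) − 305.0 = 138.5·ln 21.3 − 305.0 = 138.5·3.0587 − 305.0 = 118.631.
Rounded: 119.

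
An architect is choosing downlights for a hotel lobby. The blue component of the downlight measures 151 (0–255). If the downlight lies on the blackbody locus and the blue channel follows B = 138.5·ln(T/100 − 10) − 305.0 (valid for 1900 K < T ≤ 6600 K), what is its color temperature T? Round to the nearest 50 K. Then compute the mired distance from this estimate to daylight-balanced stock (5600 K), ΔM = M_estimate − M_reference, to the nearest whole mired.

+92 mireds

ln(t − 10) = (151 + 305.0) / 138.5 = 3.2924.
t − 10 = e^3.2924 = 26.908, so t = 36.908.
T = 100·t = 3691 K → 3700 K to the nearest 50 K.
M_estimate = 10⁶/3700 = 270.27; M_reference = 10⁶/5600 = 178.57.
ΔM = 270.27 − 178.57 = 91.70 → +92 mireds.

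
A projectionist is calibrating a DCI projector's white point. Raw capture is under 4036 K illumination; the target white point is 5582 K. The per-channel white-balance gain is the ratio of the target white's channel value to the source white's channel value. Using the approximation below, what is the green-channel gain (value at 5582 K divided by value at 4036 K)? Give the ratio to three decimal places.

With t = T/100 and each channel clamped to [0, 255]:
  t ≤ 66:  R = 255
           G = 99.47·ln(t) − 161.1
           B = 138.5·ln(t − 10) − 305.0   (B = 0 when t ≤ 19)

1.156

At 4036 K (t = 40.36):
  G = 99.47·ln 40.36 − 161.1 = 99.47·3.6978 − 161.1 = 206.724.
At 5582 K (t = 55.82):
  G = 99.47·ln 55.82 − 161.1 = 99.47·4.0221 − 161.1 = 238.981.
Gain = 238.981 / 206.724 = 1.1560 → 1.156.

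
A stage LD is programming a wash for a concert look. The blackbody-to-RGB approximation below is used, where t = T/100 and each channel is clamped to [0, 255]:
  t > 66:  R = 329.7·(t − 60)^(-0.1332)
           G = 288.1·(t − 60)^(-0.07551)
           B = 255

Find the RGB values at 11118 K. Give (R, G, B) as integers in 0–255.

t = 11118/100 = 111.18; the t > 66 branch applies.
R = 329.7·(111.18 − 60)^(-0.1332) = 329.7·51.18^(-0.1332) = 329.7·0.59204 = 195.194.
G = 288.1·(111.18 − 60)^(-0.07551) = 288.1·51.18^(-0.07551) = 288.1·0.74293 = 214.037.
B = 255 by definition for t > 66.
Rounded: (195, 214, 255).

(195, 214, 255)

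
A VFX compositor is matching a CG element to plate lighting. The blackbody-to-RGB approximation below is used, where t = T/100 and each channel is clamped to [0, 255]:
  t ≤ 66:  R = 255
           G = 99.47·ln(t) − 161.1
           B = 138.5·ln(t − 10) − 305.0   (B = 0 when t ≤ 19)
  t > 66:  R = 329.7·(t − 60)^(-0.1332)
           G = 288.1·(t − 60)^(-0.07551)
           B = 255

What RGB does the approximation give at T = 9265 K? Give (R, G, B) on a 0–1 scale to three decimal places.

t = 9265/100 = 92.65; the t > 66 branch applies.
R = 329.7·(92.65 − 60)^(-0.1332) = 329.7·32.65^(-0.1332) = 329.7·0.62857 = 207.238.
G = 288.1·(92.65 − 60)^(-0.07551) = 288.1·32.65^(-0.07551) = 288.1·0.76858 = 221.427.
B = 255 by definition for t > 66.
Dividing each by 255: (0.8127, 0.8683, 1.0000) → (0.813, 0.868, 1.000).

(0.813, 0.868, 1.000)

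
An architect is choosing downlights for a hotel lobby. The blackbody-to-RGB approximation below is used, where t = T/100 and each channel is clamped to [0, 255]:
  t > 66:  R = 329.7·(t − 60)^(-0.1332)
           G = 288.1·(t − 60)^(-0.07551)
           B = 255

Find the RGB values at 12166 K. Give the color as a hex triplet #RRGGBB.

#BED3FF

t = 12166/100 = 121.66; the t > 66 branch applies.
R = 329.7·(121.66 − 60)^(-0.1332) = 329.7·61.66^(-0.1332) = 329.7·0.57753 = 190.410.
G = 288.1·(121.66 − 60)^(-0.07551) = 288.1·61.66^(-0.07551) = 288.1·0.73255 = 211.047.
B = 255 by definition for t > 66.
Rounded: (190, 211, 255).
In hex: #BED3FF.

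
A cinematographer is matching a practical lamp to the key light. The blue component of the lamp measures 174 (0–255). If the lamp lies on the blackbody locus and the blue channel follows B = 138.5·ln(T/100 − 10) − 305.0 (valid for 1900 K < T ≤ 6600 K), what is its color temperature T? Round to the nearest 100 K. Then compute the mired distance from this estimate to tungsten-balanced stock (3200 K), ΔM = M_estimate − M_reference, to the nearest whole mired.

ln(t − 10) = (174 + 305.0) / 138.5 = 3.4585.
t − 10 = e^3.4585 = 31.769, so t = 41.769.
T = 100·t = 4177 K → 4200 K to the nearest 100 K.
M_estimate = 10⁶/4200 = 238.10; M_reference = 10⁶/3200 = 312.50.
ΔM = 238.10 − 312.50 = -74.40 → -74 mireds.

-74 mireds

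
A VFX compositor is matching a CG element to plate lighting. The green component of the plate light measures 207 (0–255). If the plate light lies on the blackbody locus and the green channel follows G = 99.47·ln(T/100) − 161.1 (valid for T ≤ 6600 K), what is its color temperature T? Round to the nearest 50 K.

4050 K

ln t = (207 + 161.1) / 99.47 = 3.7006.
t = e^3.7006 = 40.472.
T = 100·t = 4047 K → 4050 K to the nearest 50 K.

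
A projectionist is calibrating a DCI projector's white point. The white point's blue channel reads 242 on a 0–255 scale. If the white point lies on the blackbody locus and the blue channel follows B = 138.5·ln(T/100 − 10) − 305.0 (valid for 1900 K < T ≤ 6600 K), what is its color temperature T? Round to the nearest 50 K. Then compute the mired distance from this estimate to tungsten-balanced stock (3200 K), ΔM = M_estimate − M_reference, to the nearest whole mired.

ln(t − 10) = (242 + 305.0) / 138.5 = 3.9495.
t − 10 = e^3.9495 = 51.907, so t = 61.907.
T = 100·t = 6191 K → 6200 K to the nearest 50 K.
M_estimate = 10⁶/6200 = 161.29; M_reference = 10⁶/3200 = 312.50.
ΔM = 161.29 − 312.50 = -151.21 → -151 mireds.

-151 mireds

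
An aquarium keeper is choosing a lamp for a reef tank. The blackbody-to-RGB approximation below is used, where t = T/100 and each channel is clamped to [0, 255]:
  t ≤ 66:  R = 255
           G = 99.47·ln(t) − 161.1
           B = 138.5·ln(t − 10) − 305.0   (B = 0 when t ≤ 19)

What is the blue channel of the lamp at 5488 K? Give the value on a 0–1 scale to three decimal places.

0.870

t = 5488/100 = 54.88; the t ≤ 66 branch applies.
B = 138.5·ln(54.88 − 10) − 305.0 = 138.5·ln 44.88 − 305.0 = 138.5·3.8040 − 305.0 = 221.853.
On a 0–1 scale: 221.853/255 = 0.8700 → 0.870.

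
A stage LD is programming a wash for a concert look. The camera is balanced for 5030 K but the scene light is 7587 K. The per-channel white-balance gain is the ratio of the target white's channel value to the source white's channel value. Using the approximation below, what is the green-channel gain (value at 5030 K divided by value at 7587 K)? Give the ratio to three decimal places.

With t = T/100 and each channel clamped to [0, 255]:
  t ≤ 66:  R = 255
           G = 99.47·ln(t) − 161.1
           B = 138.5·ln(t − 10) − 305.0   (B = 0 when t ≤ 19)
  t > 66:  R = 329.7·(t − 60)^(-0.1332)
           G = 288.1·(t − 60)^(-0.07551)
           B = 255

At 7587 K (t = 75.87):
  G = 288.1·(75.87 − 60)^(-0.07551) = 288.1·15.87^(-0.07551) = 288.1·0.81160 = 233.823.
At 5030 K (t = 50.3):
  G = 99.47·ln 50.3 − 161.1 = 99.47·3.9180 − 161.1 = 228.624.
Gain = 228.624 / 233.823 = 0.9778 → 0.978.

0.978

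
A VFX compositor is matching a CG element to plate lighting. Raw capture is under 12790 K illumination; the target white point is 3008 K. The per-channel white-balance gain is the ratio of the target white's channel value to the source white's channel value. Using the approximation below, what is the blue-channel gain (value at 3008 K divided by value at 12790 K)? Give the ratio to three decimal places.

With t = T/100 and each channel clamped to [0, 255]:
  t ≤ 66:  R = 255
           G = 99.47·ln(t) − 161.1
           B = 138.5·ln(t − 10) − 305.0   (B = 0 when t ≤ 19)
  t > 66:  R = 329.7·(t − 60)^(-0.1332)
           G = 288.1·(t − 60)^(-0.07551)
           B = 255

At 12790 K (t = 127.9):
  B = 255 by definition for t > 66.
At 3008 K (t = 30.08):
  B = 138.5·ln(30.08 − 10) − 305.0 = 138.5·ln 20.08 − 305.0 = 138.5·2.9997 − 305.0 = 110.462.
Gain = 110.462 / 255.000 = 0.4332 → 0.433.

0.433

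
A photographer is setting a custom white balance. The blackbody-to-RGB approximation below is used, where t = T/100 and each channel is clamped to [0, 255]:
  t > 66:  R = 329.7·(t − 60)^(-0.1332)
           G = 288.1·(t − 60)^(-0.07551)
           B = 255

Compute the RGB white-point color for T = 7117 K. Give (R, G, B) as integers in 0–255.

t = 7117/100 = 71.17; the t > 66 branch applies.
R = 329.7·(71.17 − 60)^(-0.1332) = 329.7·11.17^(-0.1332) = 329.7·0.72510 = 239.066.
G = 288.1·(71.17 − 60)^(-0.07551) = 288.1·11.17^(-0.07551) = 288.1·0.83342 = 240.107.
B = 255 by definition for t > 66.
Rounded: (239, 240, 255).

(239, 240, 255)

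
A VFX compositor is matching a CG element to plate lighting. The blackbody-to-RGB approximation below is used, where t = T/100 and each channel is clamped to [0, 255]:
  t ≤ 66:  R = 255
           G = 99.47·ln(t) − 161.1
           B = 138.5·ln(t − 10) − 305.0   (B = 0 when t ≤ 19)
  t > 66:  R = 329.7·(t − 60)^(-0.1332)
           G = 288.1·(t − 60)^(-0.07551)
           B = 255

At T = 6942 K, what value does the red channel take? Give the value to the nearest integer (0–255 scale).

245

t = 6942/100 = 69.42; the t > 66 branch applies.
R = 329.7·(69.42 − 60)^(-0.1332) = 329.7·9.42^(-0.1332) = 329.7·0.74175 = 244.554.
Rounded: 245.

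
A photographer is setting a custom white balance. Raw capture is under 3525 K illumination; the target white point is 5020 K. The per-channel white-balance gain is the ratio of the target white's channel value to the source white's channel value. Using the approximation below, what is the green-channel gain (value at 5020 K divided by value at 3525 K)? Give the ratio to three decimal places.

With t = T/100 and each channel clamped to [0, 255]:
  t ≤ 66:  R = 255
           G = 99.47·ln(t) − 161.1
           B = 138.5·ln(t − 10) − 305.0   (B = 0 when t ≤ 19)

1.182

At 3525 K (t = 35.25):
  G = 99.47·ln 35.25 − 161.1 = 99.47·3.5625 − 161.1 = 193.258.
At 5020 K (t = 50.2):
  G = 99.47·ln 50.2 − 161.1 = 99.47·3.9160 − 161.1 = 228.426.
Gain = 228.426 / 193.258 = 1.1820 → 1.182.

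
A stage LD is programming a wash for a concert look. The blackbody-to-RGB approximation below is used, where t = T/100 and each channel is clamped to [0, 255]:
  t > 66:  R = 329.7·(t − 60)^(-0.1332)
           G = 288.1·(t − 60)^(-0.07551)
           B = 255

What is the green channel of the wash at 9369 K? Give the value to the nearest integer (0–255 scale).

221

t = 9369/100 = 93.69; the t > 66 branch applies.
G = 288.1·(93.69 − 60)^(-0.07551) = 288.1·33.69^(-0.07551) = 288.1·0.76676 = 220.903.
Rounded: 221.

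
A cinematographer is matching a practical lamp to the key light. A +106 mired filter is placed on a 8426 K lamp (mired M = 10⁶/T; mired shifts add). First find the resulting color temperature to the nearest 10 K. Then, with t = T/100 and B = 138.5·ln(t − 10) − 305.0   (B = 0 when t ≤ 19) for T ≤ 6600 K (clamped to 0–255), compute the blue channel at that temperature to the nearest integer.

185

M_in = 10⁶/8426 = 118.68; M_out = 118.68 + (+106) = 224.68.
T_out = 10⁶/224.68 = 4450.8 K → 4450 K; t = 44.5.
B = 138.5·ln(44.5 − 10) − 305.0 = 138.5·ln 34.5 − 305.0 = 138.5·3.5410 − 305.0 = 185.423.
Rounded: 185.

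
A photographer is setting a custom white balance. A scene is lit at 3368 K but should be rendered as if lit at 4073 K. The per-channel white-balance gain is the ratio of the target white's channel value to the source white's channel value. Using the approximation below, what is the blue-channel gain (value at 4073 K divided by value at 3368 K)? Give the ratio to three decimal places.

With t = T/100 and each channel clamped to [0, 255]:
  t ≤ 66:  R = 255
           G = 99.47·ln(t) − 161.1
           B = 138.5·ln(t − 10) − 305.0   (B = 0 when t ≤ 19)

At 3368 K (t = 33.68):
  B = 138.5·ln(33.68 − 10) − 305.0 = 138.5·ln 23.68 − 305.0 = 138.5·3.1646 − 305.0 = 133.301.
At 4073 K (t = 40.73):
  B = 138.5·ln(40.73 − 10) − 305.0 = 138.5·ln 30.73 − 305.0 = 138.5·3.4252 − 305.0 = 169.396.
Gain = 169.396 / 133.301 = 1.2708 → 1.271.

1.271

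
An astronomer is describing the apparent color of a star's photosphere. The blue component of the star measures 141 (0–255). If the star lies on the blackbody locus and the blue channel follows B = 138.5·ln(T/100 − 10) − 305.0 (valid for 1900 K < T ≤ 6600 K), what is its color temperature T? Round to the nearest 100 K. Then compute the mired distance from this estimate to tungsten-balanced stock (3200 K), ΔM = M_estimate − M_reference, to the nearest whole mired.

-27 mireds

ln(t − 10) = (141 + 305.0) / 138.5 = 3.2202.
t − 10 = e^3.2202 = 25.034, so t = 35.034.
T = 100·t = 3503 K → 3500 K to the nearest 100 K.
M_estimate = 10⁶/3500 = 285.71; M_reference = 10⁶/3200 = 312.50.
ΔM = 285.71 − 312.50 = -26.79 → -27 mireds.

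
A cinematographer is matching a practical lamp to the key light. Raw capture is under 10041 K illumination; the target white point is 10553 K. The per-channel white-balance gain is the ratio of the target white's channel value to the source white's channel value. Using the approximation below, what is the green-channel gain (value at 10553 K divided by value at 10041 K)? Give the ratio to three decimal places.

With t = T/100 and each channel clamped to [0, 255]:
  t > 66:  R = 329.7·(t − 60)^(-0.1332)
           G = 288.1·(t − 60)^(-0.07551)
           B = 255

0.991

At 10041 K (t = 100.41):
  G = 288.1·(100.41 − 60)^(-0.07551) = 288.1·40.41^(-0.07551) = 288.1·0.75630 = 217.890.
At 10553 K (t = 105.53):
  G = 288.1·(105.53 − 60)^(-0.07551) = 288.1·45.53^(-0.07551) = 288.1·0.74952 = 215.936.
Gain = 215.936 / 217.890 = 0.9910 → 0.991.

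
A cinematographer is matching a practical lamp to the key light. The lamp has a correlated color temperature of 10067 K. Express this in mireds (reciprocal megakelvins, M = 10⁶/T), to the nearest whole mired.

99 mireds

M = 10⁶ / 10067 = 99.334 → 99 mireds.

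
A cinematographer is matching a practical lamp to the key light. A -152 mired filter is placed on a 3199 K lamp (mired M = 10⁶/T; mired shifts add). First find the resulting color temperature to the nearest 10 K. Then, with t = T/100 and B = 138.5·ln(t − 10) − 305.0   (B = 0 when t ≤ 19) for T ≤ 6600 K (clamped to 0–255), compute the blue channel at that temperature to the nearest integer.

243

M_in = 10⁶/3199 = 312.60; M_out = 312.60 + (-152) = 160.60.
T_out = 10⁶/160.60 = 6226.7 K → 6230 K; t = 62.3.
B = 138.5·ln(62.3 − 10) − 305.0 = 138.5·ln 52.3 − 305.0 = 138.5·3.9570 − 305.0 = 243.044.
Rounded: 243.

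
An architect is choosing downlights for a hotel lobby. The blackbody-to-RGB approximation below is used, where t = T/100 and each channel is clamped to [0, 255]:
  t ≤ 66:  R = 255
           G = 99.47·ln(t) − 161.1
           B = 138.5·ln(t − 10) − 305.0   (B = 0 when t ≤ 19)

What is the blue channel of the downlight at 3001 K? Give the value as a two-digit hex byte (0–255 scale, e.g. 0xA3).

t = 3001/100 = 30.01; the t ≤ 66 branch applies.
B = 138.5·ln(30.01 − 10) − 305.0 = 138.5·ln 20.01 − 305.0 = 138.5·2.9962 − 305.0 = 109.978.
Rounded: 110; in hex, 0x6E.

0x6E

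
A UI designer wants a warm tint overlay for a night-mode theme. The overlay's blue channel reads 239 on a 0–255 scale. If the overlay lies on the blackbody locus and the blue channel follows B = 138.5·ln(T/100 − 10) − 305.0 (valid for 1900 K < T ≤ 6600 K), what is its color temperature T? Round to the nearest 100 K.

6100 K

ln(t − 10) = (239 + 305.0) / 138.5 = 3.9278.
t − 10 = e^3.9278 = 50.795, so t = 60.795.
T = 100·t = 6079 K → 6100 K to the nearest 100 K.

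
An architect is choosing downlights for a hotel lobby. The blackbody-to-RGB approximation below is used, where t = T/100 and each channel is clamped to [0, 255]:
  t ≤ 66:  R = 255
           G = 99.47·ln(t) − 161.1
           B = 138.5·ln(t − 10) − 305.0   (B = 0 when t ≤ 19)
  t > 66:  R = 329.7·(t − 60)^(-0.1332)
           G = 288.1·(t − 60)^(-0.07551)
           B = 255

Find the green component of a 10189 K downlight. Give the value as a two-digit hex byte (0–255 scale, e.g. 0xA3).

0xD9

t = 10189/100 = 101.89; the t > 66 branch applies.
G = 288.1·(101.89 − 60)^(-0.07551) = 288.1·41.89^(-0.07551) = 288.1·0.75425 = 217.299.
Rounded: 217; in hex, 0xD9.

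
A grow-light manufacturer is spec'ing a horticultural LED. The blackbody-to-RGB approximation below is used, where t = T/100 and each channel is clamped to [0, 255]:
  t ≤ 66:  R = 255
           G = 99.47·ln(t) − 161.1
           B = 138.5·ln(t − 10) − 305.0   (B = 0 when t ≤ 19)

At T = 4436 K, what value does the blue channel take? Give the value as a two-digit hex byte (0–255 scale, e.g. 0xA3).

t = 4436/100 = 44.36; the t ≤ 66 branch applies.
B = 138.5·ln(44.36 − 10) − 305.0 = 138.5·ln 34.36 − 305.0 = 138.5·3.5369 − 305.0 = 184.860.
Rounded: 185; in hex, 0xB9.

0xB9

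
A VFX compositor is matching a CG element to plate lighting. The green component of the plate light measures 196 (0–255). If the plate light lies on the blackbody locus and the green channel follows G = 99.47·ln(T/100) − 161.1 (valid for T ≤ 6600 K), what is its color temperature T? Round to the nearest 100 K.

3600 K

ln t = (196 + 161.1) / 99.47 = 3.5900.
t = e^3.5900 = 36.235.
T = 100·t = 3624 K → 3600 K to the nearest 100 K.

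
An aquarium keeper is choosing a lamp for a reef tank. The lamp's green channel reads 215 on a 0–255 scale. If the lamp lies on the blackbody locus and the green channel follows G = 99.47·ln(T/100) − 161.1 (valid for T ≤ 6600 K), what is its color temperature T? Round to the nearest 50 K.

ln t = (215 + 161.1) / 99.47 = 3.7810.
t = e^3.7810 = 43.862.
T = 100·t = 4386 K → 4400 K to the nearest 50 K.

4400 K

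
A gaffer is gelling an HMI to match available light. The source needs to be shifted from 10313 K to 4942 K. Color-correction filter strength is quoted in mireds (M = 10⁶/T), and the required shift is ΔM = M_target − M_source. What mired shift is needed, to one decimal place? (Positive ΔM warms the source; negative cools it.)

+105.4 mireds

M_source = 10⁶/10313 = 96.965; M_target = 10⁶/4942 = 202.347.
ΔM = 202.347 − 96.965 = 105.382 → +105.4 mireds, a warming shift.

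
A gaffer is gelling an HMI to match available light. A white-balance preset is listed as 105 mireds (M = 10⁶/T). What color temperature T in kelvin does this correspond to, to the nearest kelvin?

9524 K

T = 10⁶ / 105 = 9523.81 K → 9524 K.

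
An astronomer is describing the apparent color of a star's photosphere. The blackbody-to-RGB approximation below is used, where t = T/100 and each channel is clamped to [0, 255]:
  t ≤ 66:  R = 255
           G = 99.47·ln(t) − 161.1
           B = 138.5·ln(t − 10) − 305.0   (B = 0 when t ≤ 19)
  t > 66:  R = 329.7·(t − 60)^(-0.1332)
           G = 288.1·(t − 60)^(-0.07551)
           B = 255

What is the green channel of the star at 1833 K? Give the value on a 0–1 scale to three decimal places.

0.503

t = 1833/100 = 18.33; the t ≤ 66 branch applies.
G = 99.47·ln 18.33 − 161.1 = 99.47·2.9085 − 161.1 = 128.212.
On a 0–1 scale: 128.212/255 = 0.5028 → 0.503.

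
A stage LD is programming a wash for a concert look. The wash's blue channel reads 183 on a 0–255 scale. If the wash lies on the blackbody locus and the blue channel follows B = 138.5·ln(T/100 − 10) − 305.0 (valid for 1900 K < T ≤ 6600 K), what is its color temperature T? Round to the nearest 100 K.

ln(t − 10) = (183 + 305.0) / 138.5 = 3.5235.
t − 10 = e^3.5235 = 33.902, so t = 43.902.
T = 100·t = 4390 K → 4400 K to the nearest 100 K.

4400 K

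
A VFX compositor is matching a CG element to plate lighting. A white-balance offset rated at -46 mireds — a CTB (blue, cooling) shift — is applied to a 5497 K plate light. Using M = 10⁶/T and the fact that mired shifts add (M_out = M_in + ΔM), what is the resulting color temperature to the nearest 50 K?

7350 K

M_in = 10⁶/5497 = 181.92 mireds.
M_out = 181.92 + (-46) = 135.92 mireds.
T_out = 10⁶/135.92 = 7357.4 K → 7350 K.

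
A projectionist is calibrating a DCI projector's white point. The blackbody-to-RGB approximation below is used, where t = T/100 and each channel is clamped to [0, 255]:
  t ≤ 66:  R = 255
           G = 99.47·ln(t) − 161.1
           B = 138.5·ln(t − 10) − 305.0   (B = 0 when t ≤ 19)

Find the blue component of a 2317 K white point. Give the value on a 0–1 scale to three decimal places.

0.204

t = 2317/100 = 23.17; the t ≤ 66 branch applies.
B = 138.5·ln(23.17 − 10) − 305.0 = 138.5·ln 13.17 − 305.0 = 138.5·2.5779 − 305.0 = 52.045.
On a 0–1 scale: 52.045/255 = 0.2041 → 0.204.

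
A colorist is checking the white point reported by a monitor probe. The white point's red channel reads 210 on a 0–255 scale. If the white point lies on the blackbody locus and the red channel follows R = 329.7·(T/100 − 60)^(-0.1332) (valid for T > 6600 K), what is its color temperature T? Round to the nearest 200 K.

(t − 60)^(-0.1332) = 210/329.7 = 0.63694.
t − 60 = 0.63694^(1/-0.1332) = 0.63694^(-7.508) = 29.561, so t = 89.561.
T = 100·t = 8956 K → 9000 K to the nearest 200 K.

9000 K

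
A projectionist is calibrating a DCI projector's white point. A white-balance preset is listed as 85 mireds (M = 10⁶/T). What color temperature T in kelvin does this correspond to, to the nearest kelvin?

T = 10⁶ / 85 = 11764.71 K → 11765 K.

11765 K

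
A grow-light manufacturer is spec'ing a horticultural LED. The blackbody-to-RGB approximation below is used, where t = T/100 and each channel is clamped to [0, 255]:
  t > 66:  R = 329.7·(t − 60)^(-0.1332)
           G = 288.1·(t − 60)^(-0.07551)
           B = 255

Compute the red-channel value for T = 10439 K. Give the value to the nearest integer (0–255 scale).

199

t = 10439/100 = 104.39; the t > 66 branch applies.
R = 329.7·(104.39 − 60)^(-0.1332) = 329.7·44.39^(-0.1332) = 329.7·0.60337 = 198.930.
Rounded: 199.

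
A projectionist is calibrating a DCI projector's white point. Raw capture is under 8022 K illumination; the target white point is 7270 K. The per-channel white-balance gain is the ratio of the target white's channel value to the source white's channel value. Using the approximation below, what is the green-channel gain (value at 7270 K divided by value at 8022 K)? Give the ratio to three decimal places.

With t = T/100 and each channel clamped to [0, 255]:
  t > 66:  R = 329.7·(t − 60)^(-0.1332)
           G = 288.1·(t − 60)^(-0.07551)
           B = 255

At 8022 K (t = 80.22):
  G = 288.1·(80.22 − 60)^(-0.07551) = 288.1·20.22^(-0.07551) = 288.1·0.79689 = 229.585.
At 7270 K (t = 72.7):
  G = 288.1·(72.7 − 60)^(-0.07551) = 288.1·12.7^(-0.07551) = 288.1·0.82538 = 237.791.
Gain = 237.791 / 229.585 = 1.0357 → 1.036.

1.036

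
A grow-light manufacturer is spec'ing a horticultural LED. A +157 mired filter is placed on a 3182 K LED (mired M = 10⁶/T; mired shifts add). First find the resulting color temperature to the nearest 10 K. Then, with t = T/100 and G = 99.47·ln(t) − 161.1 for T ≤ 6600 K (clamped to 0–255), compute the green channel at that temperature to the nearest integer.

M_in = 10⁶/3182 = 314.27; M_out = 314.27 + (+157) = 471.27.
T_out = 10⁶/471.27 = 2121.9 K → 2120 K; t = 21.2.
G = 99.47·ln 21.2 − 161.1 = 99.47·3.0540 − 161.1 = 142.681.
Rounded: 143.

143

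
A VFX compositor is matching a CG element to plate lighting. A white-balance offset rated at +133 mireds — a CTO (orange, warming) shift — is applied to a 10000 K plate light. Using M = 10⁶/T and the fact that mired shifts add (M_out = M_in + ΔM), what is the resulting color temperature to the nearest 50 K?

4300 K

M_in = 10⁶/10000 = 100.00 mireds.
M_out = 100.00 + (+133) = 233.00 mireds.
T_out = 10⁶/233.00 = 4291.8 K → 4300 K.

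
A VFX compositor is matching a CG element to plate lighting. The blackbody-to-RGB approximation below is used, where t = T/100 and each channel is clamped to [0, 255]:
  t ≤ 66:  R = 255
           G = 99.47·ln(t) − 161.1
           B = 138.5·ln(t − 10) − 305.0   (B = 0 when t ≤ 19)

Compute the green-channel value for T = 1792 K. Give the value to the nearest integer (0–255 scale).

126

t = 1792/100 = 17.92; the t ≤ 66 branch applies.
G = 99.47·ln 17.92 − 161.1 = 99.47·2.8859 − 161.1 = 125.962.
Rounded: 126.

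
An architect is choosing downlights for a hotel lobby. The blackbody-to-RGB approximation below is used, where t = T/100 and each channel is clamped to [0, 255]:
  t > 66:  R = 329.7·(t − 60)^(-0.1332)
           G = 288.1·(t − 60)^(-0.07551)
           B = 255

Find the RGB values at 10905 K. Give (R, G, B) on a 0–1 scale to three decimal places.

t = 10905/100 = 109.05; the t > 66 branch applies.
R = 329.7·(109.05 − 60)^(-0.1332) = 329.7·49.05^(-0.1332) = 329.7·0.59540 = 196.303.
G = 288.1·(109.05 − 60)^(-0.07551) = 288.1·49.05^(-0.07551) = 288.1·0.74531 = 214.725.
B = 255 by definition for t > 66.
Dividing each by 255: (0.7698, 0.8421, 1.0000) → (0.770, 0.842, 1.000).

(0.770, 0.842, 1.000)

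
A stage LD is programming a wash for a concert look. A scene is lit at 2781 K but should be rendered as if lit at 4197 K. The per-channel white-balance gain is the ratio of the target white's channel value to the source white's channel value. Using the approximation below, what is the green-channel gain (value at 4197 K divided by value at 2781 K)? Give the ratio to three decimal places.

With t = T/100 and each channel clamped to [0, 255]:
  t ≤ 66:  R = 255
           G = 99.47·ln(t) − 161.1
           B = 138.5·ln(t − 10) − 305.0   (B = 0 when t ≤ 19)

1.241

At 2781 K (t = 27.81):
  G = 99.47·ln 27.81 − 161.1 = 99.47·3.3254 − 161.1 = 169.677.
At 4197 K (t = 41.97):
  G = 99.47·ln 41.97 − 161.1 = 99.47·3.7370 − 161.1 = 210.615.
Gain = 210.615 / 169.677 = 1.2413 → 1.241.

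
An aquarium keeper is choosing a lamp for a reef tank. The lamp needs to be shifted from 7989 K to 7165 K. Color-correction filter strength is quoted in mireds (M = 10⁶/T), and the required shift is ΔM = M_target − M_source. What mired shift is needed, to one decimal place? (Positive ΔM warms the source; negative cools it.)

M_source = 10⁶/7989 = 125.172; M_target = 10⁶/7165 = 139.567.
ΔM = 139.567 − 125.172 = 14.395 → +14.4 mireds, a warming shift.

+14.4 mireds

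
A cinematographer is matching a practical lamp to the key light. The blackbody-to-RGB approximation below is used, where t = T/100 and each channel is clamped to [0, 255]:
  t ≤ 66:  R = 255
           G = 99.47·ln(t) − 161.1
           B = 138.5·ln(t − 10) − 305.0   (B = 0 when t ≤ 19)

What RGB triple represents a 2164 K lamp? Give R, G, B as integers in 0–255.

R=255, G=145, B=35

t = 2164/100 = 21.64; the t ≤ 66 branch applies.
R = 255 by definition for t ≤ 66.
G = 99.47·ln 21.64 − 161.1 = 99.47·3.0745 − 161.1 = 144.725.
B = 138.5·ln(21.64 − 10) − 305.0 = 138.5·ln 11.64 − 305.0 = 138.5·2.4544 − 305.0 = 34.941.
Rounded: (255, 145, 35).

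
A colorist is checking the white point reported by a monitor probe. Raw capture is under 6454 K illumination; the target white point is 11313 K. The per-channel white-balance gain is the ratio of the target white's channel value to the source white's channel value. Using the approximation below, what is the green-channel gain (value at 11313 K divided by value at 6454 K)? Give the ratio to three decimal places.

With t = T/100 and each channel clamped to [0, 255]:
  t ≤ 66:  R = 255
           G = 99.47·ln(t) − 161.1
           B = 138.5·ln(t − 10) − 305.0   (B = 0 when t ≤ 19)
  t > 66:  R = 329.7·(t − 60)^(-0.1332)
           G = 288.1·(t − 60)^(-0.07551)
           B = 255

At 6454 K (t = 64.54):
  G = 99.47·ln 64.54 − 161.1 = 99.47·4.1673 − 161.1 = 253.420.
At 11313 K (t = 113.13):
  G = 288.1·(113.13 − 60)^(-0.07551) = 288.1·53.13^(-0.07551) = 288.1·0.74083 = 213.434.
Gain = 213.434 / 253.420 = 0.8422 → 0.842.

0.842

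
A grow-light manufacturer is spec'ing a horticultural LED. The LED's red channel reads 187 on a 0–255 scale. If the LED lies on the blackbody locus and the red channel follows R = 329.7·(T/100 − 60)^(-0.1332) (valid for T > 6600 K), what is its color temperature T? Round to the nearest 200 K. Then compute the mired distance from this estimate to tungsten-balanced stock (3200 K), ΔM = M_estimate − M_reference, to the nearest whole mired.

(t − 60)^(-0.1332) = 187/329.7 = 0.56718.
t − 60 = 0.56718^(1/-0.1332) = 0.56718^(-7.508) = 70.620, so t = 130.620.
T = 100·t = 13062 K → 13000 K to the nearest 200 K.
M_estimate = 10⁶/13000 = 76.92; M_reference = 10⁶/3200 = 312.50.
ΔM = 76.92 − 312.50 = -235.58 → -236 mireds.

-236 mireds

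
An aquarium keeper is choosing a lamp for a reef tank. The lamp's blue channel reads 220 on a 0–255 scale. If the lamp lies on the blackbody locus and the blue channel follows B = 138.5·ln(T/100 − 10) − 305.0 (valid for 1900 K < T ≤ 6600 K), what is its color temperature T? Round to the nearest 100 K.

ln(t − 10) = (220 + 305.0) / 138.5 = 3.7906.
t − 10 = e^3.7906 = 44.284, so t = 54.284.
T = 100·t = 5428 K → 5400 K to the nearest 100 K.

5400 K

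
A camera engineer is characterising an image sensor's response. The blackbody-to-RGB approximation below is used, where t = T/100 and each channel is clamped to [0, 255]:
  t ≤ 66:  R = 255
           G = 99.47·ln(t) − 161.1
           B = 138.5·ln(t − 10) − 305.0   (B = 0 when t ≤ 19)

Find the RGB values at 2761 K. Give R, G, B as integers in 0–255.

t = 2761/100 = 27.61; the t ≤ 66 branch applies.
R = 255 by definition for t ≤ 66.
G = 99.47·ln 27.61 − 161.1 = 99.47·3.3182 − 161.1 = 168.959.
B = 138.5·ln(27.61 − 10) − 305.0 = 138.5·ln 17.61 − 305.0 = 138.5·2.8685 − 305.0 = 92.283.
Rounded: (255, 169, 92).

R=255, G=169, B=92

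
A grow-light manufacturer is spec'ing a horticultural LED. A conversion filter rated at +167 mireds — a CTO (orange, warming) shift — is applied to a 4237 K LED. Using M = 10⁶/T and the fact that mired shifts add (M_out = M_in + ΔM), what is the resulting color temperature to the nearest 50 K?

2500 K

M_in = 10⁶/4237 = 236.02 mireds.
M_out = 236.02 + (+167) = 403.02 mireds.
T_out = 10⁶/403.02 = 2481.3 K → 2500 K.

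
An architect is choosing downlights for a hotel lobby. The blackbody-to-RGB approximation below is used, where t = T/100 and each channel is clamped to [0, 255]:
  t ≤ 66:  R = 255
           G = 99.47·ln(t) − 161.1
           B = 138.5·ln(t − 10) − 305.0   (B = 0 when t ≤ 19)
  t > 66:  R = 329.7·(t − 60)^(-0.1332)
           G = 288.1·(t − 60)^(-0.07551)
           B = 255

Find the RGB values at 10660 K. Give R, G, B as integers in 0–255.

t = 10660/100 = 106.6; the t > 66 branch applies.
R = 329.7·(106.6 − 60)^(-0.1332) = 329.7·46.6^(-0.1332) = 329.7·0.59947 = 197.647.
G = 288.1·(106.6 − 60)^(-0.07551) = 288.1·46.6^(-0.07551) = 288.1·0.74820 = 215.558.
B = 255 by definition for t > 66.
Rounded: (198, 216, 255).

R=198, G=216, B=255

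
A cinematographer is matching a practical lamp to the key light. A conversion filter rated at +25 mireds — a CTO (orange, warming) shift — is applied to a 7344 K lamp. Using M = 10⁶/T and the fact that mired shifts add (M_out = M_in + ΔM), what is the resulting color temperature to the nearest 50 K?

M_in = 10⁶/7344 = 136.17 mireds.
M_out = 136.17 + (+25) = 161.17 mireds.
T_out = 10⁶/161.17 = 6204.8 K → 6200 K.

6200 K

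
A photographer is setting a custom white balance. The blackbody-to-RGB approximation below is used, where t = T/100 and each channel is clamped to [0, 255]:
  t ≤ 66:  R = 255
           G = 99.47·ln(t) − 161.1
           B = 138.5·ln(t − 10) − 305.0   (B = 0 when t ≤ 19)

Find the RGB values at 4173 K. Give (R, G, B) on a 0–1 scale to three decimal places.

t = 4173/100 = 41.73; the t ≤ 66 branch applies.
R = 255 by definition for t ≤ 66.
G = 99.47·ln 41.73 − 161.1 = 99.47·3.7312 − 161.1 = 210.044.
B = 138.5·ln(41.73 − 10) − 305.0 = 138.5·ln 31.73 − 305.0 = 138.5·3.4573 − 305.0 = 173.831.
Dividing each by 255: (1.0000, 0.8237, 0.6817) → (1.000, 0.824, 0.682).

(1.000, 0.824, 0.682)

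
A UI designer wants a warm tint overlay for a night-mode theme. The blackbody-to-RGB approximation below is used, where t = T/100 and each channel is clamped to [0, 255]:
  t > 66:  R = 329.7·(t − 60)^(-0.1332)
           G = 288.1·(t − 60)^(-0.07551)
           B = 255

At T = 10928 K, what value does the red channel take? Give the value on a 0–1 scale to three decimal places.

0.769

t = 10928/100 = 109.28; the t > 66 branch applies.
R = 329.7·(109.28 − 60)^(-0.1332) = 329.7·49.28^(-0.1332) = 329.7·0.59503 = 196.180.
On a 0–1 scale: 196.180/255 = 0.7693 → 0.769.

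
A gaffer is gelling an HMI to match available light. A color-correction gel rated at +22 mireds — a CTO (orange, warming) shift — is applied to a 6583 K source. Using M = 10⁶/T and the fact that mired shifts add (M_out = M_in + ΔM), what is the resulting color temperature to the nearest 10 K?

M_in = 10⁶/6583 = 151.91 mireds.
M_out = 151.91 + (+22) = 173.91 mireds.
T_out = 10⁶/173.91 = 5750.2 K → 5750 K.

5750 K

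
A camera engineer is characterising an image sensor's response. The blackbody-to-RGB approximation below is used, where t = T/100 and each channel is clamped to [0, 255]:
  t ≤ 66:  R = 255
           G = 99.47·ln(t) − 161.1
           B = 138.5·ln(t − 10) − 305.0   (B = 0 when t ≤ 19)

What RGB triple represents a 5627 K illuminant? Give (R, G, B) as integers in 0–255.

t = 5627/100 = 56.27; the t ≤ 66 branch applies.
R = 255 by definition for t ≤ 66.
G = 99.47·ln 56.27 − 161.1 = 99.47·4.0302 − 161.1 = 239.780.
B = 138.5·ln(56.27 − 10) − 305.0 = 138.5·ln 46.27 − 305.0 = 138.5·3.8345 − 305.0 = 226.077.
Rounded: (255, 240, 226).

(255, 240, 226)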